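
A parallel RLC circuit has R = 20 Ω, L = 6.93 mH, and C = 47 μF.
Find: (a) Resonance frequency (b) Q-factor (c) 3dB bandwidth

Step 1 — Resonance: ω₀ = 1/√(LC) = 1/√(0.00693·4.7e-05) = 1752 rad/s.
Step 2 — f₀ = ω₀/(2π) = 278.9 Hz.
Step 3 — Parallel Q: Q = R/(ω₀L) = 20/(1752·0.00693) = 1.647.
Step 4 — Bandwidth: Δω = ω₀/Q = 1064 rad/s; BW = Δω/(2π) = 169.3 Hz.

(a) f₀ = 278.9 Hz  (b) Q = 1.647  (c) BW = 169.3 Hz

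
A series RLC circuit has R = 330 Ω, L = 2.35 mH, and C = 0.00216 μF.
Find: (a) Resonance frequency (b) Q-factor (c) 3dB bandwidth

Step 1 — Resonance condition Im(Z)=0 gives ω₀ = 1/√(LC).
Step 2 — ω₀ = 1/√(0.00235·2.16e-09) = 4.439e+05 rad/s.
Step 3 — f₀ = ω₀/(2π) = 7.064e+04 Hz.
Step 4 — Series Q: Q = ω₀L/R = 4.439e+05·0.00235/330 = 3.161.
Step 5 — 3dB bandwidth: Δω = ω₀/Q = 1.404e+05 rad/s; BW = Δω/(2π) = 2.235e+04 Hz.

(a) f₀ = 7.064e+04 Hz  (b) Q = 3.161  (c) BW = 2.235e+04 Hz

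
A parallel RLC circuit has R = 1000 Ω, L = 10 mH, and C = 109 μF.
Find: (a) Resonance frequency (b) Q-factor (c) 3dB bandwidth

Step 1 — Resonance: ω₀ = 1/√(LC) = 1/√(0.01·0.000109) = 957.8 rad/s.
Step 2 — f₀ = ω₀/(2π) = 152.4 Hz.
Step 3 — Parallel Q: Q = R/(ω₀L) = 1000/(957.8·0.01) = 104.4.
Step 4 — Bandwidth: Δω = ω₀/Q = 9.174 rad/s; BW = Δω/(2π) = 1.46 Hz.

(a) f₀ = 152.4 Hz  (b) Q = 104.4  (c) BW = 1.46 Hz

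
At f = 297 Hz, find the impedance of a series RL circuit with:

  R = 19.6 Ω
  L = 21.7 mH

Step 1 — Angular frequency: ω = 2π·f = 2π·297 = 1866 rad/s.
Step 2 — Component impedances:
  R: Z = R = 19.6 Ω
  L: Z = jωL = j·1866·0.0217 = 0 + j40.49 Ω
Step 3 — Series combination: Z_total = R + L = 19.6 + j40.49 Ω = 44.99∠64.2° Ω.

Z = 19.6 + j40.49 Ω = 44.99∠64.2° Ω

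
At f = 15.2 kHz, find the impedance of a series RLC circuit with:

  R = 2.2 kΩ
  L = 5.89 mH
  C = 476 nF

Step 1 — Angular frequency: ω = 2π·f = 2π·1.52e+04 = 9.55e+04 rad/s.
Step 2 — Component impedances:
  R: Z = R = 2200 Ω
  L: Z = jωL = j·9.55e+04·0.00589 = 0 + j562.5 Ω
  C: Z = 1/(jωC) = -j/(ω·C) = 0 - j22 Ω
Step 3 — Series combination: Z_total = R + L + C = 2200 + j540.5 Ω = 2265∠13.8° Ω.

Z = 2200 + j540.5 Ω = 2265∠13.8° Ω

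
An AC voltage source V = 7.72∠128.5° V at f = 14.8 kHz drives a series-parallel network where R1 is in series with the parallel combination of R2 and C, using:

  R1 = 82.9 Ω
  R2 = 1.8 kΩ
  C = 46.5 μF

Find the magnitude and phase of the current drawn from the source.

Step 1 — Angular frequency: ω = 2π·f = 2π·1.48e+04 = 9.299e+04 rad/s.
Step 2 — Component impedances:
  R1: Z = R = 82.9 Ω
  R2: Z = R = 1800 Ω
  C: Z = 1/(jωC) = -j/(ω·C) = 0 - j0.2313 Ω
Step 3 — Parallel branch: R2 || C = 1/(1/R2 + 1/C) = 2.971e-05 - j0.2313 Ω.
Step 4 — Series with R1: Z_total = R1 + (R2 || C) = 82.9 - j0.2313 Ω = 82.9∠-0.2° Ω.
Step 5 — Source phasor: V = 7.72∠128.5° V = -4.806 + j6.042 V.
Step 6 — Ohm's law: I = V / Z_total = (-4.806 + j6.042) / (82.9 - j0.2313) = -0.05817 + j0.07272 A.
Step 7 — Convert to polar: |I| = 0.09312 A, ∠I = 128.7°.

I = 0.09312∠128.7° A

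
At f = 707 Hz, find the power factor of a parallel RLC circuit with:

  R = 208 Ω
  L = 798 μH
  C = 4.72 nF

Step 1 — Angular frequency: ω = 2π·f = 2π·707 = 4442 rad/s.
Step 2 — Component impedances:
  R: Z = R = 208 Ω
  L: Z = jωL = j·4442·0.000798 = 0 + j3.545 Ω
  C: Z = 1/(jωC) = -j/(ω·C) = 0 - j4.769e+04 Ω
Step 3 — Parallel combination: 1/Z_total = 1/R + 1/L + 1/C; Z_total = 0.06041 + j3.544 Ω = 3.545∠89.0° Ω.
Step 4 — Power factor: PF = cos(φ) = Re(Z)/|Z| = 0.06041/3.545 = 0.01704.
Step 5 — Type: Im(Z) = 3.544 ⇒ lagging (phase φ = 89.0°).

PF = 0.01704 (lagging, φ = 89.0°)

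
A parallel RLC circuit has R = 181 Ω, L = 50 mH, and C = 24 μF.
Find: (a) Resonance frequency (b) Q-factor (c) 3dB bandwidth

Step 1 — Resonance: ω₀ = 1/√(LC) = 1/√(0.05·2.4e-05) = 912.9 rad/s.
Step 2 — f₀ = ω₀/(2π) = 145.3 Hz.
Step 3 — Parallel Q: Q = R/(ω₀L) = 181/(912.9·0.05) = 3.966.
Step 4 — Bandwidth: Δω = ω₀/Q = 230.2 rad/s; BW = Δω/(2π) = 36.64 Hz.

(a) f₀ = 145.3 Hz  (b) Q = 3.966  (c) BW = 36.64 Hz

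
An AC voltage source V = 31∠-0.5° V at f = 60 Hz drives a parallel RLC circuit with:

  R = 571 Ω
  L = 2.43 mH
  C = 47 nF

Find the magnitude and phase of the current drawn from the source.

Step 1 — Angular frequency: ω = 2π·f = 2π·60 = 377 rad/s.
Step 2 — Component impedances:
  R: Z = R = 571 Ω
  L: Z = jωL = j·377·0.00243 = 0 + j0.9161 Ω
  C: Z = 1/(jωC) = -j/(ω·C) = 0 - j5.644e+04 Ω
Step 3 — Parallel combination: 1/Z_total = 1/R + 1/L + 1/C; Z_total = 0.00147 + j0.9161 Ω = 0.9161∠89.9° Ω.
Step 4 — Source phasor: V = 31∠-0.5° V = 31 - j0.2705 V.
Step 5 — Ohm's law: I = V / Z_total = (31 - j0.2705) / (0.00147 + j0.9161) = -0.241 - j33.84 A.
Step 6 — Convert to polar: |I| = 33.84 A, ∠I = -90.4°.

I = 33.84∠-90.4° A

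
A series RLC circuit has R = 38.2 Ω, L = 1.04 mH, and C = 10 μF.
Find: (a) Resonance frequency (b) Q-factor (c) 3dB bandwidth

Step 1 — Resonance condition Im(Z)=0 gives ω₀ = 1/√(LC).
Step 2 — ω₀ = 1/√(0.00104·1e-05) = 9806 rad/s.
Step 3 — f₀ = ω₀/(2π) = 1561 Hz.
Step 4 — Series Q: Q = ω₀L/R = 9806·0.00104/38.2 = 0.267.
Step 5 — 3dB bandwidth: Δω = ω₀/Q = 3.673e+04 rad/s; BW = Δω/(2π) = 5846 Hz.

(a) f₀ = 1561 Hz  (b) Q = 0.267  (c) BW = 5846 Hz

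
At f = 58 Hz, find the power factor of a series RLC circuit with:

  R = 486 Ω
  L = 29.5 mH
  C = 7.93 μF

Step 1 — Angular frequency: ω = 2π·f = 2π·58 = 364.4 rad/s.
Step 2 — Component impedances:
  R: Z = R = 486 Ω
  L: Z = jωL = j·364.4·0.0295 = 0 + j10.75 Ω
  C: Z = 1/(jωC) = -j/(ω·C) = 0 - j346 Ω
Step 3 — Series combination: Z_total = R + L + C = 486 - j335.3 Ω = 590.4∠-34.6° Ω.
Step 4 — Power factor: PF = cos(φ) = Re(Z)/|Z| = 486/590.43 = 0.8231.
Step 5 — Type: Im(Z) = -335.3 ⇒ leading (phase φ = -34.6°).

PF = 0.8231 (leading, φ = -34.6°)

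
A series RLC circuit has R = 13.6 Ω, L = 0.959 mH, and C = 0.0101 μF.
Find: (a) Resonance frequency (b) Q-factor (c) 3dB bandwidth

Step 1 — Resonance condition Im(Z)=0 gives ω₀ = 1/√(LC).
Step 2 — ω₀ = 1/√(0.000959·1.01e-08) = 3.213e+05 rad/s.
Step 3 — f₀ = ω₀/(2π) = 5.114e+04 Hz.
Step 4 — Series Q: Q = ω₀L/R = 3.213e+05·0.000959/13.6 = 22.66.
Step 5 — 3dB bandwidth: Δω = ω₀/Q = 1.418e+04 rad/s; BW = Δω/(2π) = 2257 Hz.

(a) f₀ = 5.114e+04 Hz  (b) Q = 22.66  (c) BW = 2257 Hz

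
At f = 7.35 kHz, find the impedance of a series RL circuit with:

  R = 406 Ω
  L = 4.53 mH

Step 1 — Angular frequency: ω = 2π·f = 2π·7350 = 4.618e+04 rad/s.
Step 2 — Component impedances:
  R: Z = R = 406 Ω
  L: Z = jωL = j·4.618e+04·0.00453 = 0 + j209.2 Ω
Step 3 — Series combination: Z_total = R + L = 406 + j209.2 Ω = 456.7∠27.3° Ω.

Z = 406 + j209.2 Ω = 456.7∠27.3° Ω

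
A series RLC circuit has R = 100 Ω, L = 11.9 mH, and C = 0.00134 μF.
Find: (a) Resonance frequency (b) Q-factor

Step 1 — Resonance condition Im(Z)=0 gives ω₀ = 1/√(LC).
Step 2 — ω₀ = 1/√(0.0119·1.34e-09) = 2.504e+05 rad/s.
Step 3 — f₀ = ω₀/(2π) = 3.986e+04 Hz.
Step 4 — Series Q: Q = ω₀L/R = 2.504e+05·0.0119/100 = 29.8.

(a) f₀ = 3.986e+04 Hz  (b) Q = 29.8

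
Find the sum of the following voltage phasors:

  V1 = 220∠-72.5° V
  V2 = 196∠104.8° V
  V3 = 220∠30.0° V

Step 1 — Convert each phasor to rectangular form:
  V1 = 220·(cos(-72.5°) + j·sin(-72.5°)) = 66.16 - j209.8 V
  V2 = 196·(cos(104.8°) + j·sin(104.8°)) = -50.07 + j189.5 V
  V3 = 220·(cos(30.0°) + j·sin(30.0°)) = 190.5 + j110 V
Step 2 — Sum components: V_total = 206.6 + j89.68 V.
Step 3 — Convert to polar: |V_total| = 225.2 V, ∠V_total = 23.5°.

V_total = 225.2∠23.5° V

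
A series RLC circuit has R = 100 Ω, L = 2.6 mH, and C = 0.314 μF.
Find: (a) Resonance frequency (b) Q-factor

Step 1 — Resonance condition Im(Z)=0 gives ω₀ = 1/√(LC).
Step 2 — ω₀ = 1/√(0.0026·3.14e-07) = 3.5e+04 rad/s.
Step 3 — f₀ = ω₀/(2π) = 5570 Hz.
Step 4 — Series Q: Q = ω₀L/R = 3.5e+04·0.0026/100 = 0.91.

(a) f₀ = 5570 Hz  (b) Q = 0.91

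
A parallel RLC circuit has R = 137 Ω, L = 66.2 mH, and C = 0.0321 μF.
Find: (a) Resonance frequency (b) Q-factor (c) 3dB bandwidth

Step 1 — Resonance: ω₀ = 1/√(LC) = 1/√(0.0662·3.21e-08) = 2.169e+04 rad/s.
Step 2 — f₀ = ω₀/(2π) = 3453 Hz.
Step 3 — Parallel Q: Q = R/(ω₀L) = 137/(2.169e+04·0.0662) = 0.0954.
Step 4 — Bandwidth: Δω = ω₀/Q = 2.274e+05 rad/s; BW = Δω/(2π) = 3.619e+04 Hz.

(a) f₀ = 3453 Hz  (b) Q = 0.0954  (c) BW = 3.619e+04 Hz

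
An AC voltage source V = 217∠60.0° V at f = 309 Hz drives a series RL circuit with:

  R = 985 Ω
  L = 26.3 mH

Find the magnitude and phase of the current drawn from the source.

Step 1 — Angular frequency: ω = 2π·f = 2π·309 = 1942 rad/s.
Step 2 — Component impedances:
  R: Z = R = 985 Ω
  L: Z = jωL = j·1942·0.0263 = 0 + j51.06 Ω
Step 3 — Series combination: Z_total = R + L = 985 + j51.06 Ω = 986.3∠3.0° Ω.
Step 4 — Source phasor: V = 217∠60.0° V = 108.5 + j187.9 V.
Step 5 — Ohm's law: I = V / Z_total = (108.5 + j187.9) / (985 + j51.06) = 0.1197 + j0.1846 A.
Step 6 — Convert to polar: |I| = 0.22 A, ∠I = 57.0°.

I = 0.22∠57.0° A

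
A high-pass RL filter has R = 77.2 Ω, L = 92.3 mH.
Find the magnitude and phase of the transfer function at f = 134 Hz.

Step 1 — Angular frequency: ω = 2π·134 = 841.9 rad/s.
Step 2 — Transfer function: H(jω) = jωL/(R + jωL).
Step 3 — Numerator jωL = j·77.71; denominator R + jωL = 77.2 + j77.71.
Step 4 — H = 0.5033 + j0.5.
Step 5 — Magnitude: |H| = 0.7094 (-3.0 dB); phase: φ = 44.8°.

|H| = 0.7094 (-3.0 dB), φ = 44.8°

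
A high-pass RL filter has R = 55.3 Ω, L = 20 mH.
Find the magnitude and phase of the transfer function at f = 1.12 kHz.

Step 1 — Angular frequency: ω = 2π·1120 = 7037 rad/s.
Step 2 — Transfer function: H(jω) = jωL/(R + jωL).
Step 3 — Numerator jωL = j·140.7; denominator R + jωL = 55.3 + j140.7.
Step 4 — H = 0.8663 + j0.3404.
Step 5 — Magnitude: |H| = 0.9307 (-0.6 dB); phase: φ = 21.5°.

|H| = 0.9307 (-0.6 dB), φ = 21.5°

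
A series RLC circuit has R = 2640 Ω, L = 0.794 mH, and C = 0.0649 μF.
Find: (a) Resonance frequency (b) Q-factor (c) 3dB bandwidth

Step 1 — Resonance: ω₀ = 1/√(LC) = 1/√(0.000794·6.49e-08) = 1.393e+05 rad/s.
Step 2 — f₀ = ω₀/(2π) = 2.217e+04 Hz.
Step 3 — Series Q: Q = ω₀L/R = 1.393e+05·0.000794/2640 = 0.0419.
Step 4 — Bandwidth: Δω = ω₀/Q = 3.325e+06 rad/s; BW = Δω/(2π) = 5.292e+05 Hz.

(a) f₀ = 2.217e+04 Hz  (b) Q = 0.0419  (c) BW = 5.292e+05 Hz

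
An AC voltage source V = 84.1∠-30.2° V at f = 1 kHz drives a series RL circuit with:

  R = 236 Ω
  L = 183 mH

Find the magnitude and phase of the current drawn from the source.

Step 1 — Angular frequency: ω = 2π·f = 2π·1000 = 6283 rad/s.
Step 2 — Component impedances:
  R: Z = R = 236 Ω
  L: Z = jωL = j·6283·0.183 = 0 + j1150 Ω
Step 3 — Series combination: Z_total = R + L = 236 + j1150 Ω = 1174∠78.4° Ω.
Step 4 — Source phasor: V = 84.1∠-30.2° V = 72.69 - j42.3 V.
Step 5 — Ohm's law: I = V / Z_total = (72.69 - j42.3) / (236 + j1150) = -0.02285 - j0.06791 A.
Step 6 — Convert to polar: |I| = 0.07165 A, ∠I = -108.6°.

I = 0.07165∠-108.6° A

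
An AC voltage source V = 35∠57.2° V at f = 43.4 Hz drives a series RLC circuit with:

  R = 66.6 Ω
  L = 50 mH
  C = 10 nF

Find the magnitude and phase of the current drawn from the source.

Step 1 — Angular frequency: ω = 2π·f = 2π·43.4 = 272.7 rad/s.
Step 2 — Component impedances:
  R: Z = R = 66.6 Ω
  L: Z = jωL = j·272.7·0.05 = 0 + j13.63 Ω
  C: Z = 1/(jωC) = -j/(ω·C) = 0 - j3.667e+05 Ω
Step 3 — Series combination: Z_total = R + L + C = 66.6 - j3.667e+05 Ω = 3.667e+05∠-90.0° Ω.
Step 4 — Source phasor: V = 35∠57.2° V = 18.96 + j29.42 V.
Step 5 — Ohm's law: I = V / Z_total = (18.96 + j29.42) / (66.6 - j3.667e+05) = -8.022e-05 + j5.172e-05 A.
Step 6 — Convert to polar: |I| = 9.545e-05 A, ∠I = 147.2°.

I = 9.545e-05∠147.2° A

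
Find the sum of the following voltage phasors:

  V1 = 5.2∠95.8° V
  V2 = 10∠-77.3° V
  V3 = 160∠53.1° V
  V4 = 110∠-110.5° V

Step 1 — Convert each phasor to rectangular form:
  V1 = 5.2·(cos(95.8°) + j·sin(95.8°)) = -0.5255 + j5.173 V
  V2 = 10·(cos(-77.3°) + j·sin(-77.3°)) = 2.198 - j9.755 V
  V3 = 160·(cos(53.1°) + j·sin(53.1°)) = 96.07 + j127.9 V
  V4 = 110·(cos(-110.5°) + j·sin(-110.5°)) = -38.52 - j103 V
Step 2 — Sum components: V_total = 59.22 + j20.33 V.
Step 3 — Convert to polar: |V_total| = 62.61 V, ∠V_total = 19.0°.

V_total = 62.61∠19.0° V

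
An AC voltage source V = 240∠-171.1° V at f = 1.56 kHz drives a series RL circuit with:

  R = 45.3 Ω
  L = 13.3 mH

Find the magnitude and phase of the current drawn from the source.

Step 1 — Angular frequency: ω = 2π·f = 2π·1560 = 9802 rad/s.
Step 2 — Component impedances:
  R: Z = R = 45.3 Ω
  L: Z = jωL = j·9802·0.0133 = 0 + j130.4 Ω
Step 3 — Series combination: Z_total = R + L = 45.3 + j130.4 Ω = 138∠70.8° Ω.
Step 4 — Source phasor: V = 240∠-171.1° V = -237.1 - j37.13 V.
Step 5 — Ohm's law: I = V / Z_total = (-237.1 - j37.13) / (45.3 + j130.4) = -0.8181 + j1.535 A.
Step 6 — Convert to polar: |I| = 1.739 A, ∠I = 118.1°.

I = 1.739∠118.1° A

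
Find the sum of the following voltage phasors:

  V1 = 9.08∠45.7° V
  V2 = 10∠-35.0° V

Step 1 — Convert each phasor to rectangular form:
  V1 = 9.08·(cos(45.7°) + j·sin(45.7°)) = 6.342 + j6.498 V
  V2 = 10·(cos(-35.0°) + j·sin(-35.0°)) = 8.192 - j5.736 V
Step 2 — Sum components: V_total = 14.53 + j0.7627 V.
Step 3 — Convert to polar: |V_total| = 14.55 V, ∠V_total = 3.0°.

V_total = 14.55∠3.0° V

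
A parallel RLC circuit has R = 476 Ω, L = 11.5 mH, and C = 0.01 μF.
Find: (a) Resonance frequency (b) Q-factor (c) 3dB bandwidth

Step 1 — Resonance: ω₀ = 1/√(LC) = 1/√(0.0115·1e-08) = 9.325e+04 rad/s.
Step 2 — f₀ = ω₀/(2π) = 1.484e+04 Hz.
Step 3 — Parallel Q: Q = R/(ω₀L) = 476/(9.325e+04·0.0115) = 0.4439.
Step 4 — Bandwidth: Δω = ω₀/Q = 2.101e+05 rad/s; BW = Δω/(2π) = 3.344e+04 Hz.

(a) f₀ = 1.484e+04 Hz  (b) Q = 0.4439  (c) BW = 3.344e+04 Hz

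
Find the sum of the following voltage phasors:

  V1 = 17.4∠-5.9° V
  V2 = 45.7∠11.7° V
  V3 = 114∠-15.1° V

Step 1 — Convert each phasor to rectangular form:
  V1 = 17.4·(cos(-5.9°) + j·sin(-5.9°)) = 17.31 - j1.789 V
  V2 = 45.7·(cos(11.7°) + j·sin(11.7°)) = 44.75 + j9.267 V
  V3 = 114·(cos(-15.1°) + j·sin(-15.1°)) = 110.1 - j29.7 V
Step 2 — Sum components: V_total = 172.1 - j22.22 V.
Step 3 — Convert to polar: |V_total| = 173.6 V, ∠V_total = -7.4°.

V_total = 173.6∠-7.4° V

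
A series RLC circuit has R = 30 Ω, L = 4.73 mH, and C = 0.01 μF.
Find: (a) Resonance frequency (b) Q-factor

Step 1 — Resonance condition Im(Z)=0 gives ω₀ = 1/√(LC).
Step 2 — ω₀ = 1/√(0.00473·1e-08) = 1.454e+05 rad/s.
Step 3 — f₀ = ω₀/(2π) = 2.314e+04 Hz.
Step 4 — Series Q: Q = ω₀L/R = 1.454e+05·0.00473/30 = 22.92.

(a) f₀ = 2.314e+04 Hz  (b) Q = 22.92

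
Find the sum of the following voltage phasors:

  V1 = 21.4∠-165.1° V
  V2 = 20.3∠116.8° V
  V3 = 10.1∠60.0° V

Step 1 — Convert each phasor to rectangular form:
  V1 = 21.4·(cos(-165.1°) + j·sin(-165.1°)) = -20.68 - j5.503 V
  V2 = 20.3·(cos(116.8°) + j·sin(116.8°)) = -9.153 + j18.12 V
  V3 = 10.1·(cos(60.0°) + j·sin(60.0°)) = 5.05 + j8.747 V
Step 2 — Sum components: V_total = -24.78 + j21.36 V.
Step 3 — Convert to polar: |V_total| = 32.72 V, ∠V_total = 139.2°.

V_total = 32.72∠139.2° V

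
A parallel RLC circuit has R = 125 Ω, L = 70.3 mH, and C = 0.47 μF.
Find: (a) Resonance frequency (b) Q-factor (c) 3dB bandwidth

Step 1 — Resonance: ω₀ = 1/√(LC) = 1/√(0.0703·4.7e-07) = 5501 rad/s.
Step 2 — f₀ = ω₀/(2π) = 875.6 Hz.
Step 3 — Parallel Q: Q = R/(ω₀L) = 125/(5501·0.0703) = 0.3232.
Step 4 — Bandwidth: Δω = ω₀/Q = 1.702e+04 rad/s; BW = Δω/(2π) = 2709 Hz.

(a) f₀ = 875.6 Hz  (b) Q = 0.3232  (c) BW = 2709 Hz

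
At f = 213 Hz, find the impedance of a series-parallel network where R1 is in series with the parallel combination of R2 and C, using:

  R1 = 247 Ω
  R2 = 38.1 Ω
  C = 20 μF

Step 1 — Angular frequency: ω = 2π·f = 2π·213 = 1338 rad/s.
Step 2 — Component impedances:
  R1: Z = R = 247 Ω
  R2: Z = R = 38.1 Ω
  C: Z = 1/(jωC) = -j/(ω·C) = 0 - j37.36 Ω
Step 3 — Parallel branch: R2 || C = 1/(1/R2 + 1/C) = 18.68 - j19.05 Ω.
Step 4 — Series with R1: Z_total = R1 + (R2 || C) = 265.7 - j19.05 Ω = 266.4∠-4.1° Ω.

Z = 265.7 - j19.05 Ω = 266.4∠-4.1° Ω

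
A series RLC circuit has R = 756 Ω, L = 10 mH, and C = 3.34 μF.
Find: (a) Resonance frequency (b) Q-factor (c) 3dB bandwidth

Step 1 — Resonance: ω₀ = 1/√(LC) = 1/√(0.01·3.34e-06) = 5472 rad/s.
Step 2 — f₀ = ω₀/(2π) = 870.9 Hz.
Step 3 — Series Q: Q = ω₀L/R = 5472·0.01/756 = 0.07238.
Step 4 — Bandwidth: Δω = ω₀/Q = 7.56e+04 rad/s; BW = Δω/(2π) = 1.203e+04 Hz.

(a) f₀ = 870.9 Hz  (b) Q = 0.07238  (c) BW = 1.203e+04 Hz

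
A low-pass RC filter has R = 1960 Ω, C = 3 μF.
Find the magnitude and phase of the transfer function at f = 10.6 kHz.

Step 1 — Angular frequency: ω = 2π·1.06e+04 = 6.66e+04 rad/s.
Step 2 — Transfer function: H(jω) = 1/(1 + jωRC).
Step 3 — Denominator: 1 + jωRC = 1 + j·6.66e+04·1960·3e-06 = 1 + j391.6.
Step 4 — H = 6.52e-06 - j0.002553.
Step 5 — Magnitude: |H| = 0.002553 (-51.9 dB); phase: φ = -89.9°.

|H| = 0.002553 (-51.9 dB), φ = -89.9°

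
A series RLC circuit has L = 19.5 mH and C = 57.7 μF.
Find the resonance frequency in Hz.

Step 1 — Resonance condition Im(Z)=0 gives ω₀ = 1/√(LC).
Step 2 — ω₀ = 1/√(0.0195·5.77e-05) = 942.7 rad/s.
Step 3 — f₀ = ω₀/(2π) = 150 Hz.

f₀ = 150 Hz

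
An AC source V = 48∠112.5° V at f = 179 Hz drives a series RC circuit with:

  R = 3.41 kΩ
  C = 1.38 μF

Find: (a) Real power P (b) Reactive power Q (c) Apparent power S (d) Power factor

Step 1 — Angular frequency: ω = 2π·f = 2π·179 = 1125 rad/s.
Step 2 — Component impedances:
  R: Z = R = 3410 Ω
  C: Z = 1/(jωC) = -j/(ω·C) = 0 - j644.3 Ω
Step 3 — Series combination: Z_total = R + C = 3410 - j644.3 Ω = 3470∠-10.7° Ω.
Step 4 — Source phasor: V = 48∠112.5° V = -18.37 + j44.35 V.
Step 5 — Current: I = V / Z = -0.007574 + j0.01157 A = 0.01383∠123.2° A.
Step 6 — Complex power: S = V·I* = 0.6524 - j0.1233 VA.
Step 7 — Real power: P = Re(S) = 0.6524 W.
Step 8 — Reactive power: Q = Im(S) = -0.1233 VAR.
Step 9 — Apparent power: |S| = 0.6639 VA.
Step 10 — Power factor: PF = P/|S| = 0.9826 (leading).

(a) P = 0.6524 W  (b) Q = -0.1233 VAR  (c) S = 0.6639 VA  (d) PF = 0.9826 (leading)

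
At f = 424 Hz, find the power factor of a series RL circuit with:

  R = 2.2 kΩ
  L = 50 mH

Step 1 — Angular frequency: ω = 2π·f = 2π·424 = 2664 rad/s.
Step 2 — Component impedances:
  R: Z = R = 2200 Ω
  L: Z = jωL = j·2664·0.05 = 0 + j133.2 Ω
Step 3 — Series combination: Z_total = R + L = 2200 + j133.2 Ω = 2204∠3.5° Ω.
Step 4 — Power factor: PF = cos(φ) = Re(Z)/|Z| = 2200/2204 = 0.9982.
Step 5 — Type: Im(Z) = 133.2 ⇒ lagging (phase φ = 3.5°).

PF = 0.9982 (lagging, φ = 3.5°)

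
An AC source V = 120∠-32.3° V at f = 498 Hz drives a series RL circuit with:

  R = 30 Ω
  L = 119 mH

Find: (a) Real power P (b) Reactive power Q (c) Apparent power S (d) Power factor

Step 1 — Angular frequency: ω = 2π·f = 2π·498 = 3129 rad/s.
Step 2 — Component impedances:
  R: Z = R = 30 Ω
  L: Z = jωL = j·3129·0.119 = 0 + j372.4 Ω
Step 3 — Series combination: Z_total = R + L = 30 + j372.4 Ω = 373.6∠85.4° Ω.
Step 4 — Source phasor: V = 120∠-32.3° V = 101.4 - j64.12 V.
Step 5 — Current: I = V / Z = -0.1493 - j0.2844 A = 0.3212∠-117.7° A.
Step 6 — Complex power: S = V·I* = 3.096 + j38.42 VA.
Step 7 — Real power: P = Re(S) = 3.096 W.
Step 8 — Reactive power: Q = Im(S) = 38.42 VAR.
Step 9 — Apparent power: |S| = 38.55 VA.
Step 10 — Power factor: PF = P/|S| = 0.08031 (lagging).

(a) P = 3.096 W  (b) Q = 38.42 VAR  (c) S = 38.55 VA  (d) PF = 0.08031 (lagging)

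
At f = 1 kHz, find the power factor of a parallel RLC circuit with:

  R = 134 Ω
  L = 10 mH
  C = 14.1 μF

Step 1 — Angular frequency: ω = 2π·f = 2π·1000 = 6283 rad/s.
Step 2 — Component impedances:
  R: Z = R = 134 Ω
  L: Z = jωL = j·6283·0.01 = 0 + j62.83 Ω
  C: Z = 1/(jωC) = -j/(ω·C) = 0 - j11.29 Ω
Step 3 — Parallel combination: 1/Z_total = 1/R + 1/L + 1/C; Z_total = 1.398 - j13.62 Ω = 13.69∠-84.1° Ω.
Step 4 — Power factor: PF = cos(φ) = Re(Z)/|Z| = 1.398/13.69 = 0.1021.
Step 5 — Type: Im(Z) = -13.62 ⇒ leading (phase φ = -84.1°).

PF = 0.1021 (leading, φ = -84.1°)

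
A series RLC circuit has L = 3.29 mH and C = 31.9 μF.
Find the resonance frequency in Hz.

Step 1 — Resonance condition Im(Z)=0 gives ω₀ = 1/√(LC).
Step 2 — ω₀ = 1/√(0.00329·3.19e-05) = 3087 rad/s.
Step 3 — f₀ = ω₀/(2π) = 491.3 Hz.

f₀ = 491.3 Hz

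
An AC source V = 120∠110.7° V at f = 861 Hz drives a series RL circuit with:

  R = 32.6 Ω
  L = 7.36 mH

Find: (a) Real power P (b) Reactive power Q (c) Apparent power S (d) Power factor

Step 1 — Angular frequency: ω = 2π·f = 2π·861 = 5410 rad/s.
Step 2 — Component impedances:
  R: Z = R = 32.6 Ω
  L: Z = jωL = j·5410·0.00736 = 0 + j39.82 Ω
Step 3 — Series combination: Z_total = R + L = 32.6 + j39.82 Ω = 51.46∠50.7° Ω.
Step 4 — Source phasor: V = 120∠110.7° V = -42.42 + j112.3 V.
Step 5 — Current: I = V / Z = 1.166 + j2.02 A = 2.332∠60.0° A.
Step 6 — Complex power: S = V·I* = 177.3 + j216.5 VA.
Step 7 — Real power: P = Re(S) = 177.3 W.
Step 8 — Reactive power: Q = Im(S) = 216.5 VAR.
Step 9 — Apparent power: |S| = 279.8 VA.
Step 10 — Power factor: PF = P/|S| = 0.6335 (lagging).

(a) P = 177.3 W  (b) Q = 216.5 VAR  (c) S = 279.8 VA  (d) PF = 0.6335 (lagging)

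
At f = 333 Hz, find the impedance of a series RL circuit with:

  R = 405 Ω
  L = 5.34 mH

Step 1 — Angular frequency: ω = 2π·f = 2π·333 = 2092 rad/s.
Step 2 — Component impedances:
  R: Z = R = 405 Ω
  L: Z = jωL = j·2092·0.00534 = 0 + j11.17 Ω
Step 3 — Series combination: Z_total = R + L = 405 + j11.17 Ω = 405.2∠1.6° Ω.

Z = 405 + j11.17 Ω = 405.2∠1.6° Ω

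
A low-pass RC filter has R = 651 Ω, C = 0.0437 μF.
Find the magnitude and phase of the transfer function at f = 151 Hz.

Step 1 — Angular frequency: ω = 2π·151 = 948.8 rad/s.
Step 2 — Transfer function: H(jω) = 1/(1 + jωRC).
Step 3 — Denominator: 1 + jωRC = 1 + j·948.8·651·4.37e-08 = 1 + j0.02699.
Step 4 — H = 0.9993 - j0.02697.
Step 5 — Magnitude: |H| = 0.9996 (-0.0 dB); phase: φ = -1.5°.

|H| = 0.9996 (-0.0 dB), φ = -1.5°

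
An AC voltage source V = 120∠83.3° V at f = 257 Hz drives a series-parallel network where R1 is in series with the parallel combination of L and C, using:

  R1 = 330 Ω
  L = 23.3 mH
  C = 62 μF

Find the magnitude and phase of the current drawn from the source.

Step 1 — Angular frequency: ω = 2π·f = 2π·257 = 1615 rad/s.
Step 2 — Component impedances:
  R1: Z = R = 330 Ω
  L: Z = jωL = j·1615·0.0233 = 0 + j37.62 Ω
  C: Z = 1/(jωC) = -j/(ω·C) = 0 - j9.988 Ω
Step 3 — Parallel branch: L || C = 1/(1/L + 1/C) = 0 - j13.6 Ω.
Step 4 — Series with R1: Z_total = R1 + (L || C) = 330 - j13.6 Ω = 330.3∠-2.4° Ω.
Step 5 — Source phasor: V = 120∠83.3° V = 14 + j119.2 V.
Step 6 — Ohm's law: I = V / Z_total = (14 + j119.2) / (330 - j13.6) = 0.0275 + j0.3623 A.
Step 7 — Convert to polar: |I| = 0.3633 A, ∠I = 85.7°.

I = 0.3633∠85.7° A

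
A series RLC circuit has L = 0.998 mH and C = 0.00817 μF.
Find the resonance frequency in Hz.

Step 1 — Resonance condition Im(Z)=0 gives ω₀ = 1/√(LC).
Step 2 — ω₀ = 1/√(0.000998·8.17e-09) = 3.502e+05 rad/s.
Step 3 — f₀ = ω₀/(2π) = 5.574e+04 Hz.

f₀ = 5.574e+04 Hz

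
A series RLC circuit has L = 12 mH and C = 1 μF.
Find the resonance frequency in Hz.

Step 1 — Resonance condition Im(Z)=0 gives ω₀ = 1/√(LC).
Step 2 — ω₀ = 1/√(0.012·1e-06) = 9129 rad/s.
Step 3 — f₀ = ω₀/(2π) = 1453 Hz.

f₀ = 1453 Hz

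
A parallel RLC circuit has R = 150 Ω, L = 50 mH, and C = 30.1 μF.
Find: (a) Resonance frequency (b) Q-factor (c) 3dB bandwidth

Step 1 — Resonance: ω₀ = 1/√(LC) = 1/√(0.05·3.01e-05) = 815.1 rad/s.
Step 2 — f₀ = ω₀/(2π) = 129.7 Hz.
Step 3 — Parallel Q: Q = R/(ω₀L) = 150/(815.1·0.05) = 3.68.
Step 4 — Bandwidth: Δω = ω₀/Q = 221.5 rad/s; BW = Δω/(2π) = 35.25 Hz.

(a) f₀ = 129.7 Hz  (b) Q = 3.68  (c) BW = 35.25 Hz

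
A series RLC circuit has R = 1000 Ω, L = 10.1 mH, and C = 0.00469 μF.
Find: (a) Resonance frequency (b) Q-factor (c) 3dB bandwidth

Step 1 — Resonance: ω₀ = 1/√(LC) = 1/√(0.0101·4.69e-09) = 1.453e+05 rad/s.
Step 2 — f₀ = ω₀/(2π) = 2.312e+04 Hz.
Step 3 — Series Q: Q = ω₀L/R = 1.453e+05·0.0101/1000 = 1.467.
Step 4 — Bandwidth: Δω = ω₀/Q = 9.901e+04 rad/s; BW = Δω/(2π) = 1.576e+04 Hz.

(a) f₀ = 2.312e+04 Hz  (b) Q = 1.467  (c) BW = 1.576e+04 Hz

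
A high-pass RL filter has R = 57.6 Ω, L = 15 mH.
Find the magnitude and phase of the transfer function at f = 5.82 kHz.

Step 1 — Angular frequency: ω = 2π·5820 = 3.657e+04 rad/s.
Step 2 — Transfer function: H(jω) = jωL/(R + jωL).
Step 3 — Numerator jωL = j·548.5; denominator R + jωL = 57.6 + j548.5.
Step 4 — H = 0.9891 + j0.1039.
Step 5 — Magnitude: |H| = 0.9945 (-0.0 dB); phase: φ = 6.0°.

|H| = 0.9945 (-0.0 dB), φ = 6.0°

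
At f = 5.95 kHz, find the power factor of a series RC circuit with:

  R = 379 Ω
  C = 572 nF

Step 1 — Angular frequency: ω = 2π·f = 2π·5950 = 3.738e+04 rad/s.
Step 2 — Component impedances:
  R: Z = R = 379 Ω
  C: Z = 1/(jωC) = -j/(ω·C) = 0 - j46.76 Ω
Step 3 — Series combination: Z_total = R + C = 379 - j46.76 Ω = 381.9∠-7.0° Ω.
Step 4 — Power factor: PF = cos(φ) = Re(Z)/|Z| = 379/381.87 = 0.9925.
Step 5 — Type: Im(Z) = -46.76 ⇒ leading (phase φ = -7.0°).

PF = 0.9925 (leading, φ = -7.0°)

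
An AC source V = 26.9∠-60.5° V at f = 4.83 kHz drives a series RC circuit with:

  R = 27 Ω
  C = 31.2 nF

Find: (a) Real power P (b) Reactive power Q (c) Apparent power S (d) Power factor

Step 1 — Angular frequency: ω = 2π·f = 2π·4830 = 3.035e+04 rad/s.
Step 2 — Component impedances:
  R: Z = R = 27 Ω
  C: Z = 1/(jωC) = -j/(ω·C) = 0 - j1056 Ω
Step 3 — Series combination: Z_total = R + C = 27 - j1056 Ω = 1056∠-88.5° Ω.
Step 4 — Source phasor: V = 26.9∠-60.5° V = 13.25 - j23.41 V.
Step 5 — Current: I = V / Z = 0.02247 + j0.01197 A = 0.02546∠28.0° A.
Step 6 — Complex power: S = V·I* = 0.0175 - j0.6847 VA.
Step 7 — Real power: P = Re(S) = 0.0175 W.
Step 8 — Reactive power: Q = Im(S) = -0.6847 VAR.
Step 9 — Apparent power: |S| = 0.6849 VA.
Step 10 — Power factor: PF = P/|S| = 0.02556 (leading).

(a) P = 0.0175 W  (b) Q = -0.6847 VAR  (c) S = 0.6849 VA  (d) PF = 0.02556 (leading)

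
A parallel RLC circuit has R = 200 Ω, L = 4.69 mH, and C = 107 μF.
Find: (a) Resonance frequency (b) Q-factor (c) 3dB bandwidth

Step 1 — Resonance: ω₀ = 1/√(LC) = 1/√(0.00469·0.000107) = 1412 rad/s.
Step 2 — f₀ = ω₀/(2π) = 224.7 Hz.
Step 3 — Parallel Q: Q = R/(ω₀L) = 200/(1412·0.00469) = 30.21.
Step 4 — Bandwidth: Δω = ω₀/Q = 46.73 rad/s; BW = Δω/(2π) = 7.437 Hz.

(a) f₀ = 224.7 Hz  (b) Q = 30.21  (c) BW = 7.437 Hz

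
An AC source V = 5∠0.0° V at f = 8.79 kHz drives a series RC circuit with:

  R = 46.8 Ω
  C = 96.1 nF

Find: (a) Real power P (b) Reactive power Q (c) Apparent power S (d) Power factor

Step 1 — Angular frequency: ω = 2π·f = 2π·8790 = 5.523e+04 rad/s.
Step 2 — Component impedances:
  R: Z = R = 46.8 Ω
  C: Z = 1/(jωC) = -j/(ω·C) = 0 - j188.4 Ω
Step 3 — Series combination: Z_total = R + C = 46.8 - j188.4 Ω = 194.1∠-76.1° Ω.
Step 4 — Source phasor: V = 5∠0.0° V = 5 V.
Step 5 — Current: I = V / Z = 0.006209 + j0.025 A = 0.02575∠76.1° A.
Step 6 — Complex power: S = V·I* = 0.03104 - j0.125 VA.
Step 7 — Real power: P = Re(S) = 0.03104 W.
Step 8 — Reactive power: Q = Im(S) = -0.125 VAR.
Step 9 — Apparent power: |S| = 0.1288 VA.
Step 10 — Power factor: PF = P/|S| = 0.2411 (leading).

(a) P = 0.03104 W  (b) Q = -0.125 VAR  (c) S = 0.1288 VA  (d) PF = 0.2411 (leading)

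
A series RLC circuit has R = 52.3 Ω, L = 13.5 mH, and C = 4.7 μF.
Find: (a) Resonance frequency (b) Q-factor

Step 1 — Resonance condition Im(Z)=0 gives ω₀ = 1/√(LC).
Step 2 — ω₀ = 1/√(0.0135·4.7e-06) = 3970 rad/s.
Step 3 — f₀ = ω₀/(2π) = 631.8 Hz.
Step 4 — Series Q: Q = ω₀L/R = 3970·0.0135/52.3 = 1.025.

(a) f₀ = 631.8 Hz  (b) Q = 1.025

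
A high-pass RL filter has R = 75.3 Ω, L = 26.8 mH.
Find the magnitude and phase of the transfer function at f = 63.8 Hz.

Step 1 — Angular frequency: ω = 2π·63.8 = 400.9 rad/s.
Step 2 — Transfer function: H(jω) = jωL/(R + jωL).
Step 3 — Numerator jωL = j·10.74; denominator R + jωL = 75.3 + j10.74.
Step 4 — H = 0.01995 + j0.1398.
Step 5 — Magnitude: |H| = 0.1412 (-17.0 dB); phase: φ = 81.9°.

|H| = 0.1412 (-17.0 dB), φ = 81.9°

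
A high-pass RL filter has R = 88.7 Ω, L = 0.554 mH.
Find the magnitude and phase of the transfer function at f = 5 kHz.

Step 1 — Angular frequency: ω = 2π·5000 = 3.142e+04 rad/s.
Step 2 — Transfer function: H(jω) = jωL/(R + jωL).
Step 3 — Numerator jωL = j·17.4; denominator R + jωL = 88.7 + j17.4.
Step 4 — H = 0.03707 + j0.1889.
Step 5 — Magnitude: |H| = 0.1925 (-14.3 dB); phase: φ = 78.9°.

|H| = 0.1925 (-14.3 dB), φ = 78.9°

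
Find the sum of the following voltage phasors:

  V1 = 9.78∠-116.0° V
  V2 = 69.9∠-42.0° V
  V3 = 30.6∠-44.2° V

Step 1 — Convert each phasor to rectangular form:
  V1 = 9.78·(cos(-116.0°) + j·sin(-116.0°)) = -4.287 - j8.79 V
  V2 = 69.9·(cos(-42.0°) + j·sin(-42.0°)) = 51.95 - j46.77 V
  V3 = 30.6·(cos(-44.2°) + j·sin(-44.2°)) = 21.94 - j21.33 V
Step 2 — Sum components: V_total = 69.6 - j76.9 V.
Step 3 — Convert to polar: |V_total| = 103.7 V, ∠V_total = -47.9°.

V_total = 103.7∠-47.9° V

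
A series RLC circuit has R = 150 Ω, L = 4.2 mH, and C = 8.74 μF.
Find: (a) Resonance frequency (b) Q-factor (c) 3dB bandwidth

Step 1 — Resonance: ω₀ = 1/√(LC) = 1/√(0.0042·8.74e-06) = 5219 rad/s.
Step 2 — f₀ = ω₀/(2π) = 830.7 Hz.
Step 3 — Series Q: Q = ω₀L/R = 5219·0.0042/150 = 0.1461.
Step 4 — Bandwidth: Δω = ω₀/Q = 3.571e+04 rad/s; BW = Δω/(2π) = 5684 Hz.

(a) f₀ = 830.7 Hz  (b) Q = 0.1461  (c) BW = 5684 Hz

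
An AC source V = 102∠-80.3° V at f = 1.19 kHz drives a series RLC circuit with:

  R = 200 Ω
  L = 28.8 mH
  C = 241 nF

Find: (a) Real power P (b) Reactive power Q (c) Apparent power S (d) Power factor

Step 1 — Angular frequency: ω = 2π·f = 2π·1190 = 7477 rad/s.
Step 2 — Component impedances:
  R: Z = R = 200 Ω
  L: Z = jωL = j·7477·0.0288 = 0 + j215.3 Ω
  C: Z = 1/(jωC) = -j/(ω·C) = 0 - j555 Ω
Step 3 — Series combination: Z_total = R + L + C = 200 - j339.6 Ω = 394.1∠-59.5° Ω.
Step 4 — Source phasor: V = 102∠-80.3° V = 17.19 - j100.5 V.
Step 5 — Current: I = V / Z = 0.2419 - j0.09187 A = 0.2588∠-20.8° A.
Step 6 — Complex power: S = V·I* = 13.4 - j22.75 VA.
Step 7 — Real power: P = Re(S) = 13.4 W.
Step 8 — Reactive power: Q = Im(S) = -22.75 VAR.
Step 9 — Apparent power: |S| = 26.4 VA.
Step 10 — Power factor: PF = P/|S| = 0.5074 (leading).

(a) P = 13.4 W  (b) Q = -22.75 VAR  (c) S = 26.4 VA  (d) PF = 0.5074 (leading)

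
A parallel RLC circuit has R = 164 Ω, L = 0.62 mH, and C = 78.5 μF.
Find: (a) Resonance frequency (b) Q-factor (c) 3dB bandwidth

Step 1 — Resonance: ω₀ = 1/√(LC) = 1/√(0.00062·7.85e-05) = 4533 rad/s.
Step 2 — f₀ = ω₀/(2π) = 721.4 Hz.
Step 3 — Parallel Q: Q = R/(ω₀L) = 164/(4533·0.00062) = 58.36.
Step 4 — Bandwidth: Δω = ω₀/Q = 77.68 rad/s; BW = Δω/(2π) = 12.36 Hz.

(a) f₀ = 721.4 Hz  (b) Q = 58.36  (c) BW = 12.36 Hz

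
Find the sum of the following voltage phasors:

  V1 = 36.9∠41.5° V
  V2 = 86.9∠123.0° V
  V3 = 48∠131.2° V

Step 1 — Convert each phasor to rectangular form:
  V1 = 36.9·(cos(41.5°) + j·sin(41.5°)) = 27.64 + j24.45 V
  V2 = 86.9·(cos(123.0°) + j·sin(123.0°)) = -47.33 + j72.88 V
  V3 = 48·(cos(131.2°) + j·sin(131.2°)) = -31.62 + j36.12 V
Step 2 — Sum components: V_total = -51.31 + j133.4 V.
Step 3 — Convert to polar: |V_total| = 143 V, ∠V_total = 111.0°.

V_total = 143∠111.0° V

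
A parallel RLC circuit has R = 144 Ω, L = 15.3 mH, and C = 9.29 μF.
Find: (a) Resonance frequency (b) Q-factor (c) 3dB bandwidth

Step 1 — Resonance: ω₀ = 1/√(LC) = 1/√(0.0153·9.29e-06) = 2652 rad/s.
Step 2 — f₀ = ω₀/(2π) = 422.1 Hz.
Step 3 — Parallel Q: Q = R/(ω₀L) = 144/(2652·0.0153) = 3.548.
Step 4 — Bandwidth: Δω = ω₀/Q = 747.5 rad/s; BW = Δω/(2π) = 119 Hz.

(a) f₀ = 422.1 Hz  (b) Q = 3.548  (c) BW = 119 Hz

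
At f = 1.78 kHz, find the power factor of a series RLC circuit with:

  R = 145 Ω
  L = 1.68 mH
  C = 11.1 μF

Step 1 — Angular frequency: ω = 2π·f = 2π·1780 = 1.118e+04 rad/s.
Step 2 — Component impedances:
  R: Z = R = 145 Ω
  L: Z = jωL = j·1.118e+04·0.00168 = 0 + j18.79 Ω
  C: Z = 1/(jωC) = -j/(ω·C) = 0 - j8.055 Ω
Step 3 — Series combination: Z_total = R + L + C = 145 + j10.73 Ω = 145.4∠4.2° Ω.
Step 4 — Power factor: PF = cos(φ) = Re(Z)/|Z| = 145/145.397 = 0.9973.
Step 5 — Type: Im(Z) = 10.73 ⇒ lagging (phase φ = 4.2°).

PF = 0.9973 (lagging, φ = 4.2°)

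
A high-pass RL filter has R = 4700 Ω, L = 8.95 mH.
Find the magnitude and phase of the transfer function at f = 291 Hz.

Step 1 — Angular frequency: ω = 2π·291 = 1828 rad/s.
Step 2 — Transfer function: H(jω) = jωL/(R + jωL).
Step 3 — Numerator jωL = j·16.36; denominator R + jωL = 4700 + j16.36.
Step 4 — H = 1.212e-05 + j0.003482.
Step 5 — Magnitude: |H| = 0.003482 (-49.2 dB); phase: φ = 89.8°.

|H| = 0.003482 (-49.2 dB), φ = 89.8°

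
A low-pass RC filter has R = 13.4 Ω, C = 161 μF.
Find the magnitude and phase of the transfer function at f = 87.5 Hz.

Step 1 — Angular frequency: ω = 2π·87.5 = 549.8 rad/s.
Step 2 — Transfer function: H(jω) = 1/(1 + jωRC).
Step 3 — Denominator: 1 + jωRC = 1 + j·549.8·13.4·0.000161 = 1 + j1.186.
Step 4 — H = 0.4155 - j0.4928.
Step 5 — Magnitude: |H| = 0.6446 (-3.8 dB); phase: φ = -49.9°.

|H| = 0.6446 (-3.8 dB), φ = -49.9°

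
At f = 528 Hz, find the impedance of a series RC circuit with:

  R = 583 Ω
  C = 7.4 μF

Step 1 — Angular frequency: ω = 2π·f = 2π·528 = 3318 rad/s.
Step 2 — Component impedances:
  R: Z = R = 583 Ω
  C: Z = 1/(jωC) = -j/(ω·C) = 0 - j40.73 Ω
Step 3 — Series combination: Z_total = R + C = 583 - j40.73 Ω = 584.4∠-4.0° Ω.

Z = 583 - j40.73 Ω = 584.4∠-4.0° Ω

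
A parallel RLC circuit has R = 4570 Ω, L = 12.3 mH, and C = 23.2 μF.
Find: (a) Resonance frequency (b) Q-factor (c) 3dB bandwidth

Step 1 — Resonance: ω₀ = 1/√(LC) = 1/√(0.0123·2.32e-05) = 1872 rad/s.
Step 2 — f₀ = ω₀/(2π) = 297.9 Hz.
Step 3 — Parallel Q: Q = R/(ω₀L) = 4570/(1872·0.0123) = 198.5.
Step 4 — Bandwidth: Δω = ω₀/Q = 9.432 rad/s; BW = Δω/(2π) = 1.501 Hz.

(a) f₀ = 297.9 Hz  (b) Q = 198.5  (c) BW = 1.501 Hz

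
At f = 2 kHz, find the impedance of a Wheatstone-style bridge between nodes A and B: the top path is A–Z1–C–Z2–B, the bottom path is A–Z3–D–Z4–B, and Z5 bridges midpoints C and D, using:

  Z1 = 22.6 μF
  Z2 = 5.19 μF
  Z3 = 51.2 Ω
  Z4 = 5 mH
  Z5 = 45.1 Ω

Step 1 — Angular frequency: ω = 2π·f = 2π·2000 = 1.257e+04 rad/s.
Step 2 — Component impedances:
  Z1: Z = 1/(jωC) = -j/(ω·C) = 0 - j3.521 Ω
  Z2: Z = 1/(jωC) = -j/(ω·C) = 0 - j15.33 Ω
  Z3: Z = R = 51.2 Ω
  Z4: Z = jωL = j·1.257e+04·0.005 = 0 + j62.83 Ω
  Z5: Z = R = 45.1 Ω
Step 3 — Bridge requires nodal analysis (the Z5 bridge couples midpoints C and D, so the two paths cannot be reduced to a simple series/parallel combination). Setting node B to ground and injecting 1 A at node A, the 3-node admittance system at A, C, D solves to V_A = Z_AB = 2.671 - j23.71 Ω = 23.86∠-83.6° Ω.

Z = 2.671 - j23.71 Ω = 23.86∠-83.6° Ω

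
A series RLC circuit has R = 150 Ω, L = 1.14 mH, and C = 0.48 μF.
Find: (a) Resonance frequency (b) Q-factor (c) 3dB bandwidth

Step 1 — Resonance: ω₀ = 1/√(LC) = 1/√(0.00114·4.8e-07) = 4.275e+04 rad/s.
Step 2 — f₀ = ω₀/(2π) = 6804 Hz.
Step 3 — Series Q: Q = ω₀L/R = 4.275e+04·0.00114/150 = 0.3249.
Step 4 — Bandwidth: Δω = ω₀/Q = 1.316e+05 rad/s; BW = Δω/(2π) = 2.094e+04 Hz.

(a) f₀ = 6804 Hz  (b) Q = 0.3249  (c) BW = 2.094e+04 Hz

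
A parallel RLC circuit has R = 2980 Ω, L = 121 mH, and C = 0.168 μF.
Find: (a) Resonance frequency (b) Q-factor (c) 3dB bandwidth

Step 1 — Resonance: ω₀ = 1/√(LC) = 1/√(0.121·1.68e-07) = 7014 rad/s.
Step 2 — f₀ = ω₀/(2π) = 1116 Hz.
Step 3 — Parallel Q: Q = R/(ω₀L) = 2980/(7014·0.121) = 3.511.
Step 4 — Bandwidth: Δω = ω₀/Q = 1997 rad/s; BW = Δω/(2π) = 317.9 Hz.

(a) f₀ = 1116 Hz  (b) Q = 3.511  (c) BW = 317.9 Hz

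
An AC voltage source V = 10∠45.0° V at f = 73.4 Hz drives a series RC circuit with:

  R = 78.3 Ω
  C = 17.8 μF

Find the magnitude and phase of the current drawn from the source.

Step 1 — Angular frequency: ω = 2π·f = 2π·73.4 = 461.2 rad/s.
Step 2 — Component impedances:
  R: Z = R = 78.3 Ω
  C: Z = 1/(jωC) = -j/(ω·C) = 0 - j121.8 Ω
Step 3 — Series combination: Z_total = R + C = 78.3 - j121.8 Ω = 144.8∠-57.3° Ω.
Step 4 — Source phasor: V = 10∠45.0° V = 7.071 + j7.071 V.
Step 5 — Ohm's law: I = V / Z_total = (7.071 + j7.071) / (78.3 - j121.8) = -0.01467 + j0.06748 A.
Step 6 — Convert to polar: |I| = 0.06906 A, ∠I = 102.3°.

I = 0.06906∠102.3° A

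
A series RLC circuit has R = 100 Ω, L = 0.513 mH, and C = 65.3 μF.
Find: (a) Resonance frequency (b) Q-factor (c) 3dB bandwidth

Step 1 — Resonance condition Im(Z)=0 gives ω₀ = 1/√(LC).
Step 2 — ω₀ = 1/√(0.000513·6.53e-05) = 5464 rad/s.
Step 3 — f₀ = ω₀/(2π) = 869.6 Hz.
Step 4 — Series Q: Q = ω₀L/R = 5464·0.000513/100 = 0.02803.
Step 5 — 3dB bandwidth: Δω = ω₀/Q = 1.949e+05 rad/s; BW = Δω/(2π) = 3.102e+04 Hz.

(a) f₀ = 869.6 Hz  (b) Q = 0.02803  (c) BW = 3.102e+04 Hz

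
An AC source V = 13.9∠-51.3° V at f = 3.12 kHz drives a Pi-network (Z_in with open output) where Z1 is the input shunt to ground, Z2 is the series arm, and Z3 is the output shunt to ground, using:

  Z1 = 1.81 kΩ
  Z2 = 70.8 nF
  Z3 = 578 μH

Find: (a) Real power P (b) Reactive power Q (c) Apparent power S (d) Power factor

Step 1 — Angular frequency: ω = 2π·f = 2π·3120 = 1.96e+04 rad/s.
Step 2 — Component impedances:
  Z1: Z = R = 1810 Ω
  Z2: Z = 1/(jωC) = -j/(ω·C) = 0 - j720.5 Ω
  Z3: Z = jωL = j·1.96e+04·0.000578 = 0 + j11.33 Ω
Step 3 — With open output, the series arm Z2 and the output shunt Z3 appear in series to ground: Z2 + Z3 = 0 - j709.2 Ω.
Step 4 — Parallel with input shunt Z1: Z_in = Z1 || (Z2 + Z3) = 240.9 - j614.8 Ω = 660.3∠-68.6° Ω.
Step 5 — Source phasor: V = 13.9∠-51.3° V = 8.691 - j10.85 V.
Step 6 — Current: I = V / Z = 0.0201 + j0.006262 A = 0.02105∠17.3° A.
Step 7 — Complex power: S = V·I* = 0.1067 - j0.2724 VA.
Step 8 — Real power: P = Re(S) = 0.1067 W.
Step 9 — Reactive power: Q = Im(S) = -0.2724 VAR.
Step 10 — Apparent power: |S| = 0.2926 VA.
Step 11 — Power factor: PF = P/|S| = 0.3648 (leading).

(a) P = 0.1067 W  (b) Q = -0.2724 VAR  (c) S = 0.2926 VA  (d) PF = 0.3648 (leading)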